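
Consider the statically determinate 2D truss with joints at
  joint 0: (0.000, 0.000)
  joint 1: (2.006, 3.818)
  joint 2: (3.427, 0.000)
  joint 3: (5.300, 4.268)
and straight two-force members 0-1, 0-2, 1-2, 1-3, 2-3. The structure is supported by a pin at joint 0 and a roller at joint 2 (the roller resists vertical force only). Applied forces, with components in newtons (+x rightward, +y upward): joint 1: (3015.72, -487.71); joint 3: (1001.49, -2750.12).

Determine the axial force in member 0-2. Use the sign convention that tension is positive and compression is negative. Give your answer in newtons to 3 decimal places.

913.173

N=4 nodes, M=5 members, R=3 reactions → 2N=8, M+R=8
member 0 (0-1): L=4.3129, (cx,cy)=(0.4651,0.8852)
member 1 (0-2): L=3.4270, (cx,cy)=(1.0000,0.0000)
member 2 (1-2): L=4.0739, (cx,cy)=(0.3488,-0.9372)
member 3 (1-3): L=3.3246, (cx,cy)=(0.9908,0.1354)
member 4 (2-3): L=4.6609, (cx,cy)=(0.4019,0.9157)
solve A·x = −loads:
  F[0-1] = +6673.6899 N (tension)
  F[0-2] = +913.1727 N (tension)
  F[1-2] = -6481.7571 N (compression)
  F[1-3] = +2371.0322 N (tension)
  F[2-3] = -3353.7601 N (compression)
  Rx@0 = -4017.2100 N
  Ry@0 = -5907.8836 N
  Ry@2 = +9145.7136 N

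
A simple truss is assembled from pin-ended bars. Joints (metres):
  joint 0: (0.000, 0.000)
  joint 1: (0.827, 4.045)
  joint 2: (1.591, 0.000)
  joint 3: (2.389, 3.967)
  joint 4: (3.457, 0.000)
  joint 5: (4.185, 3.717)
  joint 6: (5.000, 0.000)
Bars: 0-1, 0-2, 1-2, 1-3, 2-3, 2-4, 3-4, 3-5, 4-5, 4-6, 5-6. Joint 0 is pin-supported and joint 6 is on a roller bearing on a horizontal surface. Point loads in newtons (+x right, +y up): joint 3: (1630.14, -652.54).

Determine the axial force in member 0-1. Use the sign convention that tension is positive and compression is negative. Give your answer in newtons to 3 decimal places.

N=7 nodes, M=11 members, R=3 reactions → 2N=14, M+R=14
member 0 (0-1): L=4.1287, (cx,cy)=(0.2003,0.9797)
member 1 (0-2): L=1.5910, (cx,cy)=(1.0000,0.0000)
member 2 (1-2): L=4.1165, (cx,cy)=(0.1856,-0.9826)
member 3 (1-3): L=1.5639, (cx,cy)=(0.9988,-0.0499)
member 4 (2-3): L=4.0465, (cx,cy)=(0.1972,0.9804)
member 5 (2-4): L=1.8660, (cx,cy)=(1.0000,0.0000)
member 6 (3-4): L=4.1082, (cx,cy)=(0.2600,-0.9656)
member 7 (3-5): L=1.8133, (cx,cy)=(0.9905,-0.1379)
member 8 (4-5): L=3.7876, (cx,cy)=(0.1922,0.9814)
member 9 (4-6): L=1.5430, (cx,cy)=(1.0000,0.0000)
member 10 (5-6): L=3.8053, (cx,cy)=(0.2142,-0.9768)
solve A·x = −loads:
  F[0-1] = +972.3020 N (tension)
  F[0-2] = +1435.3817 N (tension)
  F[1-2] = -988.6613 N (compression)
  F[1-3] = +378.7190 N (tension)
  F[2-3] = +990.9456 N (tension)
  F[2-4] = +1056.4688 N (tension)
  F[3-4] = -1568.7849 N (compression)
  F[3-5] = -654.8940 N (compression)
  F[4-5] = +1543.6284 N (tension)
  F[4-6] = +351.9468 N (tension)
  F[5-6] = -1643.2682 N (compression)
  Rx@0 = -1630.1400 N
  Ry@0 = -952.5967 N
  Ry@6 = +1605.1367 N

972.302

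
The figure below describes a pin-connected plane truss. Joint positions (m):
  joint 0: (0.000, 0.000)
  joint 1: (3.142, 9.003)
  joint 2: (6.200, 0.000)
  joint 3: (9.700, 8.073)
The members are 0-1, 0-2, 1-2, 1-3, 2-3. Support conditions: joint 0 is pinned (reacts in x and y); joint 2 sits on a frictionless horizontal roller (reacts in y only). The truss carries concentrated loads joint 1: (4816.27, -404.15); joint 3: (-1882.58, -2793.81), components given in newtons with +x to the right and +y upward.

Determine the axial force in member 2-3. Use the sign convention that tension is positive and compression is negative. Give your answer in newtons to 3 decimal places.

N=4 nodes, M=5 members, R=3 reactions → 2N=8, M+R=8
member 0 (0-1): L=9.5355, (cx,cy)=(0.3295,0.9442)
member 1 (0-2): L=6.2000, (cx,cy)=(1.0000,0.0000)
member 2 (1-2): L=9.5082, (cx,cy)=(0.3216,-0.9469)
member 3 (1-3): L=6.6236, (cx,cy)=(0.9901,-0.1404)
member 4 (2-3): L=8.7991, (cx,cy)=(0.3978,0.9175)
solve A·x = −loads:
  F[0-1] = +6270.3785 N (tension)
  F[0-2] = +867.5703 N (tension)
  F[1-2] = -6584.5006 N (compression)
  F[1-3] = -638.7842 N (compression)
  F[2-3] = -3142.8298 N (compression)
  Rx@0 = -2933.6900 N
  Ry@0 = -5920.2024 N
  Ry@2 = +9118.1624 N

-3142.830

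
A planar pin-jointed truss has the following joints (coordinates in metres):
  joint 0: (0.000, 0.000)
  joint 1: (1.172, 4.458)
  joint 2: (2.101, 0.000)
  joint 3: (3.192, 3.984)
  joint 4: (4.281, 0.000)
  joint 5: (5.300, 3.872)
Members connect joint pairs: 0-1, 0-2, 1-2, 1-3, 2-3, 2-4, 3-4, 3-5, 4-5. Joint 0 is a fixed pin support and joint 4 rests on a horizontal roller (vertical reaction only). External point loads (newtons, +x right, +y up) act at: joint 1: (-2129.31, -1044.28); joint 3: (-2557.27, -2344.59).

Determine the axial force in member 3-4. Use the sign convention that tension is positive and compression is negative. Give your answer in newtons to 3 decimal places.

2657.169

N=6 nodes, M=9 members, R=3 reactions → 2N=12, M+R=12
member 0 (0-1): L=4.6095, (cx,cy)=(0.2543,0.9671)
member 1 (0-2): L=2.1010, (cx,cy)=(1.0000,0.0000)
member 2 (1-2): L=4.5538, (cx,cy)=(0.2040,-0.9790)
member 3 (1-3): L=2.0749, (cx,cy)=(0.9736,-0.2284)
member 4 (2-3): L=4.1307, (cx,cy)=(0.2641,0.9645)
member 5 (2-4): L=2.1800, (cx,cy)=(1.0000,0.0000)
member 6 (3-4): L=4.1302, (cx,cy)=(0.2637,-0.9646)
member 7 (3-5): L=2.1110, (cx,cy)=(0.9986,-0.0531)
member 8 (4-5): L=4.0038, (cx,cy)=(0.2545,0.9671)
solve A·x = −loads:
  F[0-1] = -6154.2611 N (compression)
  F[0-2] = -3121.8076 N (compression)
  F[1-2] = +5128.6288 N (tension)
  F[1-3] = -494.8229 N (compression)
  F[2-3] = -5205.6250 N (compression)
  F[2-4] = -700.6172 N (compression)
  F[3-4] = +2657.1693 N (tension)
  F[3-5] = +0.0000 N (tension)
  F[4-5] = -0.0000 N (compression)
  Rx@0 = +4686.5800 N
  Ry@0 = +5952.0095 N
  Ry@4 = -2563.1395 N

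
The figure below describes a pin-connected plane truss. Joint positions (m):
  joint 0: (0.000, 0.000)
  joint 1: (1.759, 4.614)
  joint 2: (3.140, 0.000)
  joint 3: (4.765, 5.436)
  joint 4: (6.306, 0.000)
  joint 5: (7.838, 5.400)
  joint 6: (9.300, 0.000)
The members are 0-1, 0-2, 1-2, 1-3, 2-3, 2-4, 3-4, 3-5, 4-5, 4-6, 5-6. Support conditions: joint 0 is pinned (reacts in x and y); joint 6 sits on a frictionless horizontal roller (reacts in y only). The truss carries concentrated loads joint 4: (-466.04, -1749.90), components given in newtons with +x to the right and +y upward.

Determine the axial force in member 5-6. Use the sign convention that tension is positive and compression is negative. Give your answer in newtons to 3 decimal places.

-1229.263

N=7 nodes, M=11 members, R=3 reactions → 2N=14, M+R=14
member 0 (0-1): L=4.9379, (cx,cy)=(0.3562,0.9344)
member 1 (0-2): L=3.1400, (cx,cy)=(1.0000,0.0000)
member 2 (1-2): L=4.8162, (cx,cy)=(0.2867,-0.9580)
member 3 (1-3): L=3.1164, (cx,cy)=(0.9646,0.2638)
member 4 (2-3): L=5.6737, (cx,cy)=(0.2864,0.9581)
member 5 (2-4): L=3.1660, (cx,cy)=(1.0000,0.0000)
member 6 (3-4): L=5.6502, (cx,cy)=(0.2727,-0.9621)
member 7 (3-5): L=3.0732, (cx,cy)=(0.9999,-0.0117)
member 8 (4-5): L=5.6131, (cx,cy)=(0.2729,0.9620)
member 9 (4-6): L=2.9940, (cx,cy)=(1.0000,0.0000)
member 10 (5-6): L=5.5944, (cx,cy)=(0.2613,-0.9652)
solve A·x = −loads:
  F[0-1] = -602.9048 N (compression)
  F[0-2] = -251.2716 N (compression)
  F[1-2] = +486.8939 N (tension)
  F[1-3] = -367.3903 N (compression)
  F[2-3] = -486.8440 N (compression)
  F[2-4] = +27.7764 N (tension)
  F[3-4] = +593.5376 N (tension)
  F[3-5] = -655.7391 N (compression)
  F[4-5] = +1225.3877 N (tension)
  F[4-6] = +321.2461 N (tension)
  F[5-6] = -1229.2633 N (compression)
  Rx@0 = +466.0400 N
  Ry@0 = +563.3549 N
  Ry@6 = +1186.5451 N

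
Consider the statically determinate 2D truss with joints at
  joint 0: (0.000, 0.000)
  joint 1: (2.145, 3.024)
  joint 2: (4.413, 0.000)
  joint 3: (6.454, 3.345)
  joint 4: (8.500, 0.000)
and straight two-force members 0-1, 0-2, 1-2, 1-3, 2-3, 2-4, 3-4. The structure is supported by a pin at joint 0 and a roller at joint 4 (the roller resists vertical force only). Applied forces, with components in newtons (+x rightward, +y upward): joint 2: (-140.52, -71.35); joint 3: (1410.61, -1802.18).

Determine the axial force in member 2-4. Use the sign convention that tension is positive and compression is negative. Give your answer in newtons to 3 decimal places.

N=5 nodes, M=7 members, R=3 reactions → 2N=10, M+R=10
member 0 (0-1): L=3.7075, (cx,cy)=(0.5786,0.8156)
member 1 (0-2): L=4.4130, (cx,cy)=(1.0000,0.0000)
member 2 (1-2): L=3.7800, (cx,cy)=(0.6000,-0.8000)
member 3 (1-3): L=4.3209, (cx,cy)=(0.9972,0.0743)
member 4 (2-3): L=3.9185, (cx,cy)=(0.5209,0.8536)
member 5 (2-4): L=4.0870, (cx,cy)=(1.0000,0.0000)
member 6 (3-4): L=3.9211, (cx,cy)=(0.5218,-0.8531)
solve A·x = −loads:
  F[0-1] = +106.6821 N (tension)
  F[0-2] = +1208.3684 N (tension)
  F[1-2] = -97.5693 N (compression)
  F[1-3] = +120.5963 N (tension)
  F[2-3] = +175.0213 N (tension)
  F[2-4] = +1199.1850 N (tension)
  F[3-4] = -2298.2122 N (compression)
  Rx@0 = -1270.0900 N
  Ry@0 = -87.0144 N
  Ry@4 = +1960.5444 N

1199.185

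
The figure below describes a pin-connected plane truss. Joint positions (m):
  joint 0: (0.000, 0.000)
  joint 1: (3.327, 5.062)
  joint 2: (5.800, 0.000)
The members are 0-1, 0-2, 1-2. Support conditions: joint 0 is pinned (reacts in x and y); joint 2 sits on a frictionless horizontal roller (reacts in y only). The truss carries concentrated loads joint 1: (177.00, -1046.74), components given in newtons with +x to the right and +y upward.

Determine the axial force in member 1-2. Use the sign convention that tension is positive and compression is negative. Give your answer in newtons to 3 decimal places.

N=3 nodes, M=3 members, R=3 reactions → 2N=6, M+R=6
member 0 (0-1): L=6.0575, (cx,cy)=(0.5492,0.8357)
member 1 (0-2): L=5.8000, (cx,cy)=(1.0000,0.0000)
member 2 (1-2): L=5.6338, (cx,cy)=(0.4390,-0.8985)
solve A·x = −loads:
  F[0-1] = -349.2192 N (compression)
  F[0-2] = +368.8053 N (tension)
  F[1-2] = -840.1824 N (compression)
  Rx@0 = -177.0000 N
  Ry@0 = +291.8300 N
  Ry@2 = +754.9100 N

-840.182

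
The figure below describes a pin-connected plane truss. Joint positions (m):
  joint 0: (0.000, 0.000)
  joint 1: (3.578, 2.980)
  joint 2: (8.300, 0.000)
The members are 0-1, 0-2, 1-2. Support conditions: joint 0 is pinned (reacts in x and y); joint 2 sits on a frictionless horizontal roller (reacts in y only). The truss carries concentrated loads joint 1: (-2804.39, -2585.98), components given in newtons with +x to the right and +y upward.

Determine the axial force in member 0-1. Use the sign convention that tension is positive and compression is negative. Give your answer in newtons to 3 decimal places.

N=3 nodes, M=3 members, R=3 reactions → 2N=6, M+R=6
member 0 (0-1): L=4.6564, (cx,cy)=(0.7684,0.6400)
member 1 (0-2): L=8.3000, (cx,cy)=(1.0000,0.0000)
member 2 (1-2): L=5.5837, (cx,cy)=(0.8457,-0.5337)
solve A·x = −loads:
  F[0-1] = -3872.1655 N (compression)
  F[0-2] = +170.9714 N (tension)
  F[1-2] = -202.1713 N (compression)
  Rx@0 = +2804.3900 N
  Ry@0 = +2478.0819 N
  Ry@2 = +107.8981 N

-3872.165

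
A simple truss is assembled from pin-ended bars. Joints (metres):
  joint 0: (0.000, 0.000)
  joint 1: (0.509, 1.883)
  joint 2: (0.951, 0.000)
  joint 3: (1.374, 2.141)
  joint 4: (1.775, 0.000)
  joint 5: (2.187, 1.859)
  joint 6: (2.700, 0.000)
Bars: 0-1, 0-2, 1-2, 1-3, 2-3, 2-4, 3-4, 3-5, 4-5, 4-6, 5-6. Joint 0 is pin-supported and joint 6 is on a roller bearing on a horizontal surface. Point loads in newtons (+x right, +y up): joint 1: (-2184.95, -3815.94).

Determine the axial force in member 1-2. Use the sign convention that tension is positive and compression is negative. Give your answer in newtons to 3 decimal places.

1040.227

N=7 nodes, M=11 members, R=3 reactions → 2N=14, M+R=14
member 0 (0-1): L=1.9506, (cx,cy)=(0.2609,0.9654)
member 1 (0-2): L=0.9510, (cx,cy)=(1.0000,0.0000)
member 2 (1-2): L=1.9342, (cx,cy)=(0.2285,-0.9735)
member 3 (1-3): L=0.9027, (cx,cy)=(0.9583,0.2858)
member 4 (2-3): L=2.1824, (cx,cy)=(0.1938,0.9810)
member 5 (2-4): L=0.8240, (cx,cy)=(1.0000,0.0000)
member 6 (3-4): L=2.1782, (cx,cy)=(0.1841,-0.9829)
member 7 (3-5): L=0.8605, (cx,cy)=(0.9448,-0.3277)
member 8 (4-5): L=1.9041, (cx,cy)=(0.2164,0.9763)
member 9 (4-6): L=0.9250, (cx,cy)=(1.0000,0.0000)
member 10 (5-6): L=1.9285, (cx,cy)=(0.2660,-0.9640)
solve A·x = −loads:
  F[0-1] = -4786.1925 N (compression)
  F[0-2] = -936.0038 N (compression)
  F[1-2] = +1040.2266 N (tension)
  F[1-3] = +728.6897 N (tension)
  F[2-3] = -1032.2771 N (compression)
  F[2-4] = -498.2099 N (compression)
  F[3-4] = +687.2446 N (tension)
  F[3-5] = +393.4170 N (tension)
  F[4-5] = -691.8891 N (compression)
  F[4-6] = -221.9849 N (compression)
  F[5-6] = +834.4920 N (tension)
  Rx@0 = +2184.9500 N
  Ry@0 = +4620.3650 N
  Ry@6 = -804.4250 N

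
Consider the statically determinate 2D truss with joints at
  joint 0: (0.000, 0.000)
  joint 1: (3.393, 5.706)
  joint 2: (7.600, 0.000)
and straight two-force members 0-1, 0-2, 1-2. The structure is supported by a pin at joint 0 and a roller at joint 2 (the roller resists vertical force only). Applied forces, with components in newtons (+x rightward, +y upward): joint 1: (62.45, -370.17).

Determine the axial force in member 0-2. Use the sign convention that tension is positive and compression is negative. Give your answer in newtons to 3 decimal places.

156.416

N=3 nodes, M=3 members, R=3 reactions → 2N=6, M+R=6
member 0 (0-1): L=6.6386, (cx,cy)=(0.5111,0.8595)
member 1 (0-2): L=7.6000, (cx,cy)=(1.0000,0.0000)
member 2 (1-2): L=7.0892, (cx,cy)=(0.5934,-0.8049)
solve A·x = −loads:
  F[0-1] = -183.8489 N (compression)
  F[0-2] = +156.4156 N (tension)
  F[1-2] = -263.5768 N (compression)
  Rx@0 = -62.4500 N
  Ry@0 = +158.0218 N
  Ry@2 = +212.1482 N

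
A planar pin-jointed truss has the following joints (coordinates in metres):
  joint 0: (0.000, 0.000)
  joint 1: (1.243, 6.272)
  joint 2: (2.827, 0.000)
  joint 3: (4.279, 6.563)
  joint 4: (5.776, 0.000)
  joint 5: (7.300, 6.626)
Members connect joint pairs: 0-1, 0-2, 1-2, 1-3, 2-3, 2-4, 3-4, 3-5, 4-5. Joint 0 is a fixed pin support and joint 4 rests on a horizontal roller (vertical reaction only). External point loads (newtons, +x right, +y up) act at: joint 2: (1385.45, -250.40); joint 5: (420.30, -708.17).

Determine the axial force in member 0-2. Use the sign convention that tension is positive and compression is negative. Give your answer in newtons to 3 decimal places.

N=6 nodes, M=9 members, R=3 reactions → 2N=12, M+R=12
member 0 (0-1): L=6.3940, (cx,cy)=(0.1944,0.9809)
member 1 (0-2): L=2.8270, (cx,cy)=(1.0000,0.0000)
member 2 (1-2): L=6.4689, (cx,cy)=(0.2449,-0.9696)
member 3 (1-3): L=3.0499, (cx,cy)=(0.9954,0.0954)
member 4 (2-3): L=6.7217, (cx,cy)=(0.2160,0.9764)
member 5 (2-4): L=2.9490, (cx,cy)=(1.0000,0.0000)
member 6 (3-4): L=6.7316, (cx,cy)=(0.2224,-0.9750)
member 7 (3-5): L=3.0217, (cx,cy)=(0.9998,0.0208)
member 8 (4-5): L=6.7990, (cx,cy)=(0.2242,0.9746)
solve A·x = −loads:
  F[0-1] = +551.6831 N (tension)
  F[0-2] = +1698.5020 N (tension)
  F[1-2] = -534.6058 N (compression)
  F[1-3] = +239.2446 N (tension)
  F[2-3] = +787.3201 N (tension)
  F[2-4] = +12.0726 N (tension)
  F[3-4] = -799.3545 N (compression)
  F[3-5] = +586.1193 N (tension)
  F[4-5] = -739.1996 N (compression)
  Rx@0 = -1805.7500 N
  Ry@0 = -541.1581 N
  Ry@4 = +1499.7281 N

1698.502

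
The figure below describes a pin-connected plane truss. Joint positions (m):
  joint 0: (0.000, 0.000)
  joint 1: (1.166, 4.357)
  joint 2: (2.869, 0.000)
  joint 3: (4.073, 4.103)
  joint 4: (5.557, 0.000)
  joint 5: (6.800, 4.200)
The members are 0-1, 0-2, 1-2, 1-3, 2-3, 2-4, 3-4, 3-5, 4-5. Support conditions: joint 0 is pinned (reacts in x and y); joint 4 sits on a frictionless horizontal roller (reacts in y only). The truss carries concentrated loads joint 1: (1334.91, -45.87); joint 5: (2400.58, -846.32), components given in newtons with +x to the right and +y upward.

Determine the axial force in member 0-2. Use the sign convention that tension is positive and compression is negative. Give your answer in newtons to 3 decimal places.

2928.878

N=6 nodes, M=9 members, R=3 reactions → 2N=12, M+R=12
member 0 (0-1): L=4.5103, (cx,cy)=(0.2585,0.9660)
member 1 (0-2): L=2.8690, (cx,cy)=(1.0000,0.0000)
member 2 (1-2): L=4.6780, (cx,cy)=(0.3640,-0.9314)
member 3 (1-3): L=2.9181, (cx,cy)=(0.9962,-0.0870)
member 4 (2-3): L=4.2760, (cx,cy)=(0.2816,0.9595)
member 5 (2-4): L=2.6880, (cx,cy)=(1.0000,0.0000)
member 6 (3-4): L=4.3631, (cx,cy)=(0.3401,-0.9404)
member 7 (3-5): L=2.7287, (cx,cy)=(0.9994,0.0355)
member 8 (4-5): L=4.3801, (cx,cy)=(0.2838,0.9589)
solve A·x = −loads:
  F[0-1] = +3120.1369 N (tension)
  F[0-2] = +2928.8781 N (tension)
  F[1-2] = -3350.2363 N (compression)
  F[1-3] = +693.9716 N (tension)
  F[2-3] = +3251.9196 N (tension)
  F[2-4] = +793.5955 N (tension)
  F[3-4] = -3152.5954 N (compression)
  F[3-5] = +2680.9496 N (tension)
  F[4-5] = -981.9935 N (compression)
  Rx@0 = -3735.4900 N
  Ry@0 = -3014.0722 N
  Ry@4 = +3906.2622 N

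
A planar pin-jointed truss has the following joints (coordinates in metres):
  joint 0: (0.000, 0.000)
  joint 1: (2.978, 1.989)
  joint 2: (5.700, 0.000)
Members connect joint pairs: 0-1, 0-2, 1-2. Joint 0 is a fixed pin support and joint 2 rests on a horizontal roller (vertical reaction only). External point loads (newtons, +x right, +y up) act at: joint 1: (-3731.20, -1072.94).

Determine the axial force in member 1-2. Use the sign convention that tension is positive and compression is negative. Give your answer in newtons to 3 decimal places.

1256.686

N=3 nodes, M=3 members, R=3 reactions → 2N=6, M+R=6
member 0 (0-1): L=3.5811, (cx,cy)=(0.8316,0.5554)
member 1 (0-2): L=5.7000, (cx,cy)=(1.0000,0.0000)
member 2 (1-2): L=3.3713, (cx,cy)=(0.8074,-0.5900)
solve A·x = −loads:
  F[0-1] = -3266.7257 N (compression)
  F[0-2] = -1014.6646 N (compression)
  F[1-2] = +1256.6862 N (tension)
  Rx@0 = +3731.2000 N
  Ry@0 = +1814.3683 N
  Ry@2 = -741.4283 N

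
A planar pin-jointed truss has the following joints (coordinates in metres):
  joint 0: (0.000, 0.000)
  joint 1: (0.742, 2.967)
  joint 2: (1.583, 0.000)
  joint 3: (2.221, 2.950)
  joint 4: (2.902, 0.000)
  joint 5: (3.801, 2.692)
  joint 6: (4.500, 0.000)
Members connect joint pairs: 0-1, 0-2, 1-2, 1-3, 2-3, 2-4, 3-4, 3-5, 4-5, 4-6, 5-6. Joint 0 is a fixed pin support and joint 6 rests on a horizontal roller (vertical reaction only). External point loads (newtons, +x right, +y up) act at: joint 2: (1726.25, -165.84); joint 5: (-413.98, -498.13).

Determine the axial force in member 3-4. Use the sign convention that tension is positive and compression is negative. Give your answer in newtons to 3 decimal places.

334.889

N=7 nodes, M=11 members, R=3 reactions → 2N=14, M+R=14
member 0 (0-1): L=3.0584, (cx,cy)=(0.2426,0.9701)
member 1 (0-2): L=1.5830, (cx,cy)=(1.0000,0.0000)
member 2 (1-2): L=3.0839, (cx,cy)=(0.2727,-0.9621)
member 3 (1-3): L=1.4791, (cx,cy)=(0.9999,-0.0115)
member 4 (2-3): L=3.0182, (cx,cy)=(0.2114,0.9774)
member 5 (2-4): L=1.3190, (cx,cy)=(1.0000,0.0000)
member 6 (3-4): L=3.0276, (cx,cy)=(0.2249,-0.9744)
member 7 (3-5): L=1.6009, (cx,cy)=(0.9869,-0.1612)
member 8 (4-5): L=2.8381, (cx,cy)=(0.3168,0.9485)
member 9 (4-6): L=1.5980, (cx,cy)=(1.0000,0.0000)
member 10 (5-6): L=2.7813, (cx,cy)=(0.2513,-0.9679)
solve A·x = −loads:
  F[0-1] = -445.8499 N (compression)
  F[0-2] = +1420.4388 N (tension)
  F[1-2] = +452.3355 N (tension)
  F[1-3] = -231.5394 N (compression)
  F[2-3] = -275.5778 N (compression)
  F[2-4] = -124.2031 N (compression)
  F[3-4] = +334.8894 N (tension)
  F[3-5] = -369.9398 N (compression)
  F[4-5] = -344.0224 N (compression)
  F[4-6] = +60.0955 N (tension)
  F[5-6] = -239.1155 N (compression)
  Rx@0 = -1312.2700 N
  Ry@0 = +432.5294 N
  Ry@6 = +231.4406 N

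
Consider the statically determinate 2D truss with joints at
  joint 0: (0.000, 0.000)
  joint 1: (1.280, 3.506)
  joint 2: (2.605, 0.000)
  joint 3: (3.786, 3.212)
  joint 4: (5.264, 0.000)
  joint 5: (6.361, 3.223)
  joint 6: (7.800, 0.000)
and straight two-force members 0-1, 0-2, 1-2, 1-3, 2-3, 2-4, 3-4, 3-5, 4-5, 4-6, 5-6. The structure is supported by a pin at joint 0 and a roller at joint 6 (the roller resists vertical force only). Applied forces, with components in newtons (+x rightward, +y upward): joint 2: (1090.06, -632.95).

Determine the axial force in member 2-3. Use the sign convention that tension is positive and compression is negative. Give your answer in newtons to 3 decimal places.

N=7 nodes, M=11 members, R=3 reactions → 2N=14, M+R=14
member 0 (0-1): L=3.7323, (cx,cy)=(0.3429,0.9394)
member 1 (0-2): L=2.6050, (cx,cy)=(1.0000,0.0000)
member 2 (1-2): L=3.7480, (cx,cy)=(0.3535,-0.9354)
member 3 (1-3): L=2.5232, (cx,cy)=(0.9932,-0.1165)
member 4 (2-3): L=3.4222, (cx,cy)=(0.3451,0.9386)
member 5 (2-4): L=2.6590, (cx,cy)=(1.0000,0.0000)
member 6 (3-4): L=3.5357, (cx,cy)=(0.4180,-0.9084)
member 7 (3-5): L=2.5750, (cx,cy)=(1.0000,0.0043)
member 8 (4-5): L=3.4046, (cx,cy)=(0.3222,0.9467)
member 9 (4-6): L=2.5360, (cx,cy)=(1.0000,0.0000)
member 10 (5-6): L=3.5297, (cx,cy)=(0.4077,-0.9131)
solve A·x = −loads:
  F[0-1] = -448.7772 N (compression)
  F[0-2] = +1243.9670 N (tension)
  F[1-2] = +491.7678 N (tension)
  F[1-3] = -330.0046 N (compression)
  F[2-3] = +184.2565 N (tension)
  F[2-4] = +264.1705 N (tension)
  F[3-4] = -233.4782 N (compression)
  F[3-5] = -166.5741 N (compression)
  F[4-5] = +224.0499 N (tension)
  F[4-6] = +94.3807 N (tension)
  F[5-6] = -231.5017 N (compression)
  Rx@0 = -1090.0600 N
  Ry@0 = +421.5609 N
  Ry@6 = +211.3891 N

184.257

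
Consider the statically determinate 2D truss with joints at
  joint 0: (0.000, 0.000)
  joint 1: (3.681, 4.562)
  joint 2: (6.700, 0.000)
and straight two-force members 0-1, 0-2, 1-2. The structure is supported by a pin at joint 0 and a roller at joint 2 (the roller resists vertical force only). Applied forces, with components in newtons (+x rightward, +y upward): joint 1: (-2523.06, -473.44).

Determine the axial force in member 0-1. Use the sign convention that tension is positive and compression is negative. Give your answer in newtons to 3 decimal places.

N=3 nodes, M=3 members, R=3 reactions → 2N=6, M+R=6
member 0 (0-1): L=5.8619, (cx,cy)=(0.6280,0.7782)
member 1 (0-2): L=6.7000, (cx,cy)=(1.0000,0.0000)
member 2 (1-2): L=5.4705, (cx,cy)=(0.5519,-0.8339)
solve A·x = −loads:
  F[0-1] = -2481.5592 N (compression)
  F[0-2] = -964.7504 N (compression)
  F[1-2] = +1748.1460 N (tension)
  Rx@0 = +2523.0600 N
  Ry@0 = +1931.2709 N
  Ry@2 = -1457.8309 N

-2481.559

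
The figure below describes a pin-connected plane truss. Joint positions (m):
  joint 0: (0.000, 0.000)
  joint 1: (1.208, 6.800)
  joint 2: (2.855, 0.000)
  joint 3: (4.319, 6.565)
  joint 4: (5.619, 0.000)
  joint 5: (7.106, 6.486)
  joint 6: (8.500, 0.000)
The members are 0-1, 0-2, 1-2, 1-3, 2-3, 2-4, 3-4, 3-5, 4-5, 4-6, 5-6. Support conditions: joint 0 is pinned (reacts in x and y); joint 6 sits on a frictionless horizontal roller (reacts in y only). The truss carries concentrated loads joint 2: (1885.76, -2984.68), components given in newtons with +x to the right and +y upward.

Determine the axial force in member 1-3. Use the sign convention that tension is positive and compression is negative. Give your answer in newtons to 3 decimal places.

-850.149

N=7 nodes, M=11 members, R=3 reactions → 2N=14, M+R=14
member 0 (0-1): L=6.9065, (cx,cy)=(0.1749,0.9846)
member 1 (0-2): L=2.8550, (cx,cy)=(1.0000,0.0000)
member 2 (1-2): L=6.9966, (cx,cy)=(0.2354,-0.9719)
member 3 (1-3): L=3.1199, (cx,cy)=(0.9972,-0.0753)
member 4 (2-3): L=6.7263, (cx,cy)=(0.2177,0.9760)
member 5 (2-4): L=2.7640, (cx,cy)=(1.0000,0.0000)
member 6 (3-4): L=6.6925, (cx,cy)=(0.1942,-0.9810)
member 7 (3-5): L=2.7881, (cx,cy)=(0.9996,-0.0283)
member 8 (4-5): L=6.6543, (cx,cy)=(0.2235,0.9747)
member 9 (4-6): L=2.8810, (cx,cy)=(1.0000,0.0000)
member 10 (5-6): L=6.6341, (cx,cy)=(0.2101,-0.9777)
solve A·x = −loads:
  F[0-1] = -2013.2130 N (compression)
  F[0-2] = +2237.8882 N (tension)
  F[1-2] = +2105.3790 N (tension)
  F[1-3] = -850.1487 N (compression)
  F[2-3] = +961.5164 N (tension)
  F[2-4] = +638.4552 N (tension)
  F[3-4] = -1009.1829 N (compression)
  F[3-5] = -442.6011 N (compression)
  F[4-5] = +1015.6442 N (tension)
  F[4-6] = +215.4621 N (tension)
  F[5-6] = -1025.3940 N (compression)
  Rx@0 = -1885.7600 N
  Ry@0 = +1982.1787 N
  Ry@6 = +1002.5013 N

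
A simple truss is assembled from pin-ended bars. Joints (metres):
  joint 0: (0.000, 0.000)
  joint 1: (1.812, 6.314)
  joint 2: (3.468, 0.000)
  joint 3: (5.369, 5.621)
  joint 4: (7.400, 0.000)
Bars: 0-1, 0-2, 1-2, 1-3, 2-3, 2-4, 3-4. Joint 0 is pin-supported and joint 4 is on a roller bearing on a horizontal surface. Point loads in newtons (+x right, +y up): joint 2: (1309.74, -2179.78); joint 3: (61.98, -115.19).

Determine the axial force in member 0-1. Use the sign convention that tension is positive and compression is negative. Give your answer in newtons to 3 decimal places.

-1188.891

N=5 nodes, M=7 members, R=3 reactions → 2N=10, M+R=10
member 0 (0-1): L=6.5689, (cx,cy)=(0.2758,0.9612)
member 1 (0-2): L=3.4680, (cx,cy)=(1.0000,0.0000)
member 2 (1-2): L=6.5276, (cx,cy)=(0.2537,-0.9673)
member 3 (1-3): L=3.6239, (cx,cy)=(0.9815,-0.1912)
member 4 (2-3): L=5.9338, (cx,cy)=(0.3204,0.9473)
member 5 (2-4): L=3.9320, (cx,cy)=(1.0000,0.0000)
member 6 (3-4): L=5.9767, (cx,cy)=(0.3398,-0.9405)
solve A·x = −loads:
  F[0-1] = -1188.8915 N (compression)
  F[0-2] = +1699.6720 N (tension)
  F[1-2] = +1314.6458 N (tension)
  F[1-3] = -673.9066 N (compression)
  F[2-3] = +958.6729 N (tension)
  F[2-4] = +416.3191 N (tension)
  F[3-4] = -1225.1120 N (compression)
  Rx@0 = -1371.7200 N
  Ry@0 = +1142.7644 N
  Ry@4 = +1152.2056 N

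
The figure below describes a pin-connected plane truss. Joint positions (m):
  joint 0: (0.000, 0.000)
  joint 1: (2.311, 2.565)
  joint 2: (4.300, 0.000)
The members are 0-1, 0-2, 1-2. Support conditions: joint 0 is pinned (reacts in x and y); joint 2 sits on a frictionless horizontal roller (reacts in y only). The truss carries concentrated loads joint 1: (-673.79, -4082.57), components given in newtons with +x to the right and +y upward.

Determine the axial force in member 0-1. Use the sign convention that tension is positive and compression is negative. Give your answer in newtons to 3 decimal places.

-3082.844

N=3 nodes, M=3 members, R=3 reactions → 2N=6, M+R=6
member 0 (0-1): L=3.4525, (cx,cy)=(0.6694,0.7429)
member 1 (0-2): L=4.3000, (cx,cy)=(1.0000,0.0000)
member 2 (1-2): L=3.2458, (cx,cy)=(0.6128,-0.7902)
solve A·x = −loads:
  F[0-1] = -3082.8440 N (compression)
  F[0-2] = +1389.7569 N (tension)
  F[1-2] = -2267.9238 N (compression)
  Rx@0 = +673.7900 N
  Ry@0 = +2290.3496 N
  Ry@2 = +1792.2204 N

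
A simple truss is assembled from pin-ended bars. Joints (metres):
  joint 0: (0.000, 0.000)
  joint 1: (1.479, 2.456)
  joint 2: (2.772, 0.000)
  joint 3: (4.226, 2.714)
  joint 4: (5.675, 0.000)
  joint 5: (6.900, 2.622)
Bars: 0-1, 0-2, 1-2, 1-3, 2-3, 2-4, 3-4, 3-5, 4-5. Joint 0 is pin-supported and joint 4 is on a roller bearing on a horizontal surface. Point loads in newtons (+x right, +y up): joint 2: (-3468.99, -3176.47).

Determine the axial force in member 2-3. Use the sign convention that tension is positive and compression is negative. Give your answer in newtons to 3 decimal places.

N=6 nodes, M=9 members, R=3 reactions → 2N=12, M+R=12
member 0 (0-1): L=2.8669, (cx,cy)=(0.5159,0.8567)
member 1 (0-2): L=2.7720, (cx,cy)=(1.0000,0.0000)
member 2 (1-2): L=2.7756, (cx,cy)=(0.4659,-0.8849)
member 3 (1-3): L=2.7591, (cx,cy)=(0.9956,0.0935)
member 4 (2-3): L=3.0789, (cx,cy)=(0.4722,0.8815)
member 5 (2-4): L=2.9030, (cx,cy)=(1.0000,0.0000)
member 6 (3-4): L=3.0766, (cx,cy)=(0.4710,-0.8821)
member 7 (3-5): L=2.6756, (cx,cy)=(0.9994,-0.0344)
member 8 (4-5): L=2.8940, (cx,cy)=(0.4233,0.9060)
solve A·x = −loads:
  F[0-1] = -1896.7802 N (compression)
  F[0-2] = -2490.4789 N (compression)
  F[1-2] = +1650.8376 N (tension)
  F[1-3] = -1755.2451 N (compression)
  F[2-3] = +1946.4116 N (tension)
  F[2-4] = +828.3820 N (tension)
  F[3-4] = -1758.8617 N (compression)
  F[3-5] = -0.0000 N (compression)
  F[4-5] = +0.0000 N (tension)
  Rx@0 = +3468.9900 N
  Ry@0 = +1624.8973 N
  Ry@4 = +1551.5727 N

1946.412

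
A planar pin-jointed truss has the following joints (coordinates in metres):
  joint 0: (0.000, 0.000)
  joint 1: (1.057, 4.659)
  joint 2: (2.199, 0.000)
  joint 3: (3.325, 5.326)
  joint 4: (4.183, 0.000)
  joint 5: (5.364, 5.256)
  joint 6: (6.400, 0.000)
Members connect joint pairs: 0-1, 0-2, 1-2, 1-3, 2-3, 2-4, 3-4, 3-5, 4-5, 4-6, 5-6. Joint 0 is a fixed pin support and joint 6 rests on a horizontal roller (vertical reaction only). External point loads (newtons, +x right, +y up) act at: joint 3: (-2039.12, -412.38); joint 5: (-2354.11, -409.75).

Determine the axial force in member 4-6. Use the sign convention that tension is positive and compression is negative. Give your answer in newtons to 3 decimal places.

N=7 nodes, M=11 members, R=3 reactions → 2N=14, M+R=14
member 0 (0-1): L=4.7774, (cx,cy)=(0.2213,0.9752)
member 1 (0-2): L=2.1990, (cx,cy)=(1.0000,0.0000)
member 2 (1-2): L=4.7969, (cx,cy)=(0.2381,-0.9712)
member 3 (1-3): L=2.3640, (cx,cy)=(0.9594,0.2821)
member 4 (2-3): L=5.4437, (cx,cy)=(0.2068,0.9784)
member 5 (2-4): L=1.9840, (cx,cy)=(1.0000,0.0000)
member 6 (3-4): L=5.3947, (cx,cy)=(0.1590,-0.9873)
member 7 (3-5): L=2.0402, (cx,cy)=(0.9994,-0.0343)
member 8 (4-5): L=5.3870, (cx,cy)=(0.2192,0.9757)
member 9 (4-6): L=2.2170, (cx,cy)=(1.0000,0.0000)
member 10 (5-6): L=5.3571, (cx,cy)=(0.1934,-0.9811)
solve A·x = −loads:
  F[0-1] = -3993.6821 N (compression)
  F[0-2] = -3509.6272 N (compression)
  F[1-2] = +3490.8077 N (tension)
  F[1-3] = -1787.2701 N (compression)
  F[2-3] = -3465.3828 N (compression)
  F[2-4] = -1961.7804 N (compression)
  F[3-4] = +3560.5587 N (tension)
  F[3-5] = -959.1868 N (compression)
  F[4-5] = -3602.8832 N (compression)
  F[4-6] = -605.6297 N (compression)
  F[5-6] = +3131.6955 N (tension)
  Rx@0 = +4393.2300 N
  Ry@0 = +3894.7070 N
  Ry@6 = -3072.5770 N

-605.630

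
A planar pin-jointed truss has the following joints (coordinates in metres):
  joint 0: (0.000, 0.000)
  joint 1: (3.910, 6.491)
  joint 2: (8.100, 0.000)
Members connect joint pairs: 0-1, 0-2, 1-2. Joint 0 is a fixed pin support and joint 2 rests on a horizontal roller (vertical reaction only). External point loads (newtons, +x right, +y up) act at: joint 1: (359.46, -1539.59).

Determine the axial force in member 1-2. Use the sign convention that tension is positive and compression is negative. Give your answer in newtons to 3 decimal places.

N=3 nodes, M=3 members, R=3 reactions → 2N=6, M+R=6
member 0 (0-1): L=7.5777, (cx,cy)=(0.5160,0.8566)
member 1 (0-2): L=8.1000, (cx,cy)=(1.0000,0.0000)
member 2 (1-2): L=7.7259, (cx,cy)=(0.5423,-0.8402)
solve A·x = −loads:
  F[0-1] = -593.4532 N (compression)
  F[0-2] = +665.6755 N (tension)
  F[1-2] = -1227.4289 N (compression)
  Rx@0 = -359.4600 N
  Ry@0 = +508.3490 N
  Ry@2 = +1031.2410 N

-1227.429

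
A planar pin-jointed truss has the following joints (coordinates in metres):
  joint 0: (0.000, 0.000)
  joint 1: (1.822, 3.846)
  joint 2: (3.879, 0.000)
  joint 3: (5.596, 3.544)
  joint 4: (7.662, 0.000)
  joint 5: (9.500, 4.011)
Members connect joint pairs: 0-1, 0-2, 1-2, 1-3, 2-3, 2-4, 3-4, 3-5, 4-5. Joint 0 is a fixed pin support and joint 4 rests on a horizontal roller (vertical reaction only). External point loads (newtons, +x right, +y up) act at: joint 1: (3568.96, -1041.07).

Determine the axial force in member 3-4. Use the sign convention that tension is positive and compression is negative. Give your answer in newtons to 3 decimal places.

-2360.206

N=6 nodes, M=9 members, R=3 reactions → 2N=12, M+R=12
member 0 (0-1): L=4.2557, (cx,cy)=(0.4281,0.9037)
member 1 (0-2): L=3.8790, (cx,cy)=(1.0000,0.0000)
member 2 (1-2): L=4.3615, (cx,cy)=(0.4716,-0.8818)
member 3 (1-3): L=3.7861, (cx,cy)=(0.9968,-0.0798)
member 4 (2-3): L=3.9380, (cx,cy)=(0.4360,0.8999)
member 5 (2-4): L=3.7830, (cx,cy)=(1.0000,0.0000)
member 6 (3-4): L=4.1022, (cx,cy)=(0.5036,-0.8639)
member 7 (3-5): L=3.9318, (cx,cy)=(0.9929,0.1188)
member 8 (4-5): L=4.4121, (cx,cy)=(0.4166,0.9091)
solve A·x = −loads:
  F[0-1] = +1104.2819 N (tension)
  F[0-2] = +3096.1874 N (tension)
  F[1-2] = -2122.2057 N (compression)
  F[1-3] = -2102.0037 N (compression)
  F[2-3] = +2079.4199 N (tension)
  F[2-4] = +1188.6672 N (tension)
  F[3-4] = -2360.2063 N (compression)
  F[3-5] = -0.0000 N (compression)
  F[4-5] = +0.0000 N (tension)
  Rx@0 = -3568.9600 N
  Ry@0 = -997.9602 N
  Ry@4 = +2039.0302 N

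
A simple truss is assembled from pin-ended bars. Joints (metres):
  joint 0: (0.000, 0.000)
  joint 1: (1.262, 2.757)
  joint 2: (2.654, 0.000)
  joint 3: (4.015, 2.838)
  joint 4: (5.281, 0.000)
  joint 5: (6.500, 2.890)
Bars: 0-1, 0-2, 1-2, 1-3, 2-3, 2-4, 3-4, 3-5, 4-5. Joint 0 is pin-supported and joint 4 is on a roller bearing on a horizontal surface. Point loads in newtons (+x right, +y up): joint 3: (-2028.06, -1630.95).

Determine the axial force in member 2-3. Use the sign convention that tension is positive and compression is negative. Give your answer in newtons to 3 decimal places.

-1596.504

N=6 nodes, M=9 members, R=3 reactions → 2N=12, M+R=12
member 0 (0-1): L=3.0321, (cx,cy)=(0.4162,0.9093)
member 1 (0-2): L=2.6540, (cx,cy)=(1.0000,0.0000)
member 2 (1-2): L=3.0885, (cx,cy)=(0.4507,-0.8927)
member 3 (1-3): L=2.7542, (cx,cy)=(0.9996,0.0294)
member 4 (2-3): L=3.1475, (cx,cy)=(0.4324,0.9017)
member 5 (2-4): L=2.6270, (cx,cy)=(1.0000,0.0000)
member 6 (3-4): L=3.1076, (cx,cy)=(0.4074,-0.9133)
member 7 (3-5): L=2.4855, (cx,cy)=(0.9998,0.0209)
member 8 (4-5): L=3.1366, (cx,cy)=(0.3886,0.9214)
solve A·x = −loads:
  F[0-1] = -1628.6283 N (compression)
  F[0-2] = -1350.2057 N (compression)
  F[1-2] = +1612.6085 N (tension)
  F[1-3] = -1405.2761 N (compression)
  F[2-3] = -1596.5039 N (compression)
  F[2-4] = +66.9539 N (tension)
  F[3-4] = -164.3475 N (compression)
  F[3-5] = +0.0000 N (tension)
  F[4-5] = +0.0000 N (tension)
  Rx@0 = +2028.0600 N
  Ry@0 = +1480.8591 N
  Ry@4 = +150.0909 N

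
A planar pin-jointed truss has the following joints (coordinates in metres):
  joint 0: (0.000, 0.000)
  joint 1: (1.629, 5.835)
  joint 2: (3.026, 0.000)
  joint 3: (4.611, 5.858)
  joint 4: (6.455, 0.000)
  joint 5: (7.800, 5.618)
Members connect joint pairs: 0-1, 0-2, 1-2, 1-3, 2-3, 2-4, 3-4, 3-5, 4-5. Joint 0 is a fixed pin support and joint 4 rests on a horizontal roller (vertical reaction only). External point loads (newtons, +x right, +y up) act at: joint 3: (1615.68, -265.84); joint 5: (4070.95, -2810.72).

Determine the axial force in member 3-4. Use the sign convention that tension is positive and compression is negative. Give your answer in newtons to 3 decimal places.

N=6 nodes, M=9 members, R=3 reactions → 2N=12, M+R=12
member 0 (0-1): L=6.0581, (cx,cy)=(0.2689,0.9632)
member 1 (0-2): L=3.0260, (cx,cy)=(1.0000,0.0000)
member 2 (1-2): L=5.9999, (cx,cy)=(0.2328,-0.9725)
member 3 (1-3): L=2.9821, (cx,cy)=(1.0000,0.0077)
member 4 (2-3): L=6.0686, (cx,cy)=(0.2612,0.9653)
member 5 (2-4): L=3.4290, (cx,cy)=(1.0000,0.0000)
member 6 (3-4): L=6.1414, (cx,cy)=(0.3003,-0.9539)
member 7 (3-5): L=3.1980, (cx,cy)=(0.9972,-0.0750)
member 8 (4-5): L=5.7768, (cx,cy)=(0.2328,0.9725)
solve A·x = −loads:
  F[0-1] = +5730.0911 N (tension)
  F[0-2] = +4145.8364 N (tension)
  F[1-2] = -5652.3649 N (compression)
  F[1-3] = +2856.9588 N (tension)
  F[2-3] = +5694.6735 N (tension)
  F[2-4] = +1342.4282 N (tension)
  F[3-4] = -6432.3910 N (compression)
  F[3-5] = +4673.0794 N (tension)
  F[4-5] = -2529.5398 N (compression)
  Rx@0 = -5686.6300 N
  Ry@0 = -5519.0488 N
  Ry@4 = +8595.6088 N

-6432.391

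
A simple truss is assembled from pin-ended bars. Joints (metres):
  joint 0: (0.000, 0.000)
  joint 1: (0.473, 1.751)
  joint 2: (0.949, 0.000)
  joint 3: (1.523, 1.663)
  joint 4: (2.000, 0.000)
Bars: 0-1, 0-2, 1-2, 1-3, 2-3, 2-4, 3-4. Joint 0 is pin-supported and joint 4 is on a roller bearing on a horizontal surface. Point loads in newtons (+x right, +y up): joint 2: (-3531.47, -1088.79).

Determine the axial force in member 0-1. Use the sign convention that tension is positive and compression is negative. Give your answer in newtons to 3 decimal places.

N=5 nodes, M=7 members, R=3 reactions → 2N=10, M+R=10
member 0 (0-1): L=1.8138, (cx,cy)=(0.2608,0.9654)
member 1 (0-2): L=0.9490, (cx,cy)=(1.0000,0.0000)
member 2 (1-2): L=1.8145, (cx,cy)=(0.2623,-0.9650)
member 3 (1-3): L=1.0537, (cx,cy)=(0.9965,-0.0835)
member 4 (2-3): L=1.7593, (cx,cy)=(0.3263,0.9453)
member 5 (2-4): L=1.0510, (cx,cy)=(1.0000,0.0000)
member 6 (3-4): L=1.7301, (cx,cy)=(0.2757,-0.9612)
solve A·x = −loads:
  F[0-1] = -592.6671 N (compression)
  F[0-2] = -3376.9119 N (compression)
  F[1-2] = +620.4836 N (tension)
  F[1-3] = -318.4387 N (compression)
  F[2-3] = +518.4049 N (tension)
  F[2-4] = +148.1858 N (tension)
  F[3-4] = -537.4630 N (compression)
  Rx@0 = +3531.4700 N
  Ry@0 = +572.1591 N
  Ry@4 = +516.6309 N

-592.667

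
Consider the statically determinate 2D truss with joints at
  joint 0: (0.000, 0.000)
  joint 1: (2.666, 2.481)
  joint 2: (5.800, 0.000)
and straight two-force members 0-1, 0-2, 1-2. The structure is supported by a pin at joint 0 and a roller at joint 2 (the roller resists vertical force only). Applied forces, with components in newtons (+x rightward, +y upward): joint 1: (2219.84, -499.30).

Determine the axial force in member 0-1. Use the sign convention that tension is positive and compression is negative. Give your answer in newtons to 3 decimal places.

997.813

N=3 nodes, M=3 members, R=3 reactions → 2N=6, M+R=6
member 0 (0-1): L=3.6418, (cx,cy)=(0.7320,0.6813)
member 1 (0-2): L=5.8000, (cx,cy)=(1.0000,0.0000)
member 2 (1-2): L=3.9972, (cx,cy)=(0.7841,-0.6207)
solve A·x = −loads:
  F[0-1] = +997.8134 N (tension)
  F[0-2] = +1489.3909 N (tension)
  F[1-2] = -1899.5977 N (compression)
  Rx@0 = -2219.8400 N
  Ry@0 = -679.7615 N
  Ry@2 = +1179.0615 N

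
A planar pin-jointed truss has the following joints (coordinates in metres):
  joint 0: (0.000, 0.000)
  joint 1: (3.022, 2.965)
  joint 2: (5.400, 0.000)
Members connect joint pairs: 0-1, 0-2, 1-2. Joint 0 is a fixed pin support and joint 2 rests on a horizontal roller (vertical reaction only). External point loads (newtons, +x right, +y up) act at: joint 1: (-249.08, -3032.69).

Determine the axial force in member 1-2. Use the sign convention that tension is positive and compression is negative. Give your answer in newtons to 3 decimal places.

-2000.286

N=3 nodes, M=3 members, R=3 reactions → 2N=6, M+R=6
member 0 (0-1): L=4.2336, (cx,cy)=(0.7138,0.7003)
member 1 (0-2): L=5.4000, (cx,cy)=(1.0000,0.0000)
member 2 (1-2): L=3.8008, (cx,cy)=(0.6257,-0.7801)
solve A·x = −loads:
  F[0-1] = -2102.2132 N (compression)
  F[0-2] = +1251.4935 N (tension)
  F[1-2] = -2000.2865 N (compression)
  Rx@0 = +249.0800 N
  Ry@0 = +1472.2702 N
  Ry@2 = +1560.4198 N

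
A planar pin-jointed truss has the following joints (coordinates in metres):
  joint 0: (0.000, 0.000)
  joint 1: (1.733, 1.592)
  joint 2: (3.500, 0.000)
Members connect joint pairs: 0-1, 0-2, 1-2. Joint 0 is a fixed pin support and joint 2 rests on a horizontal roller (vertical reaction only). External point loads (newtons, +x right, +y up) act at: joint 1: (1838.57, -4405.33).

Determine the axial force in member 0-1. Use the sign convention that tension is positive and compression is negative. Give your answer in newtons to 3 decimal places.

N=3 nodes, M=3 members, R=3 reactions → 2N=6, M+R=6
member 0 (0-1): L=2.3532, (cx,cy)=(0.7364,0.6765)
member 1 (0-2): L=3.5000, (cx,cy)=(1.0000,0.0000)
member 2 (1-2): L=2.3784, (cx,cy)=(0.7429,-0.6694)
solve A·x = −loads:
  F[0-1] = -2051.3652 N (compression)
  F[0-2] = +3349.2579 N (tension)
  F[1-2] = -4508.1219 N (compression)
  Rx@0 = -1838.5700 N
  Ry@0 = +1387.7756 N
  Ry@2 = +3017.5544 N

-2051.365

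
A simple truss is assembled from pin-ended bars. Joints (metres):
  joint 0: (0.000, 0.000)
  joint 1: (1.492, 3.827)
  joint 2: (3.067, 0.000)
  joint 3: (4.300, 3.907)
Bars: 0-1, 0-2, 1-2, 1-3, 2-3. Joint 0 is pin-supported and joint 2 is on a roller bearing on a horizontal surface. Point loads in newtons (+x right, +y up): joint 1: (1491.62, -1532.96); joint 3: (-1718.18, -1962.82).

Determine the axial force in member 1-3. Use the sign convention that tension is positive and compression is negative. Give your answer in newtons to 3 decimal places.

-1109.157

N=4 nodes, M=5 members, R=3 reactions → 2N=8, M+R=8
member 0 (0-1): L=4.1076, (cx,cy)=(0.3632,0.9317)
member 1 (0-2): L=3.0670, (cx,cy)=(1.0000,0.0000)
member 2 (1-2): L=4.1384, (cx,cy)=(0.3806,-0.9247)
member 3 (1-3): L=2.8091, (cx,cy)=(0.9996,0.0285)
member 4 (2-3): L=4.0969, (cx,cy)=(0.3010,0.9536)
solve A·x = −loads:
  F[0-1] = -349.5181 N (compression)
  F[0-2] = -99.6034 N (compression)
  F[1-2] = -1339.7180 N (compression)
  F[1-3] = -1109.1571 N (compression)
  F[2-3] = -2025.1216 N (compression)
  Rx@0 = +226.5600 N
  Ry@0 = +325.6454 N
  Ry@2 = +3170.1346 N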